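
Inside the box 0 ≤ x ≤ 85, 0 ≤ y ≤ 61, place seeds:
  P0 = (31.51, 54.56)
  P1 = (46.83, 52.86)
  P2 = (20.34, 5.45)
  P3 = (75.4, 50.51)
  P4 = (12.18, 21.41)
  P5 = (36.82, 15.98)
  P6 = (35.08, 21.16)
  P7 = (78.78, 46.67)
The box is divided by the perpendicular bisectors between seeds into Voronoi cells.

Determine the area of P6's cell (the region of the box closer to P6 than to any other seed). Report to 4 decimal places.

Area of P6's cell: 538.0108

1. box [0,85]×[0,61]: [(0, 0) (85, 0) (85, 61) (0, 61)]
2. ⊥bis P6·P0 via (33.295,37.86): [(0, 34.3012) (0, 0) (85, 0) (85, 43.3866)]  |A|=3301.7305
3. ⊥bis P6·P1 via (40.955,37.01): [(37.4606, 38.3052) (0, 34.3012) (0, 0) (85, 0) (85, 20.6842)]  |A|=2762.1016
4. ⊥bis P6·P2 via (27.71,13.305): [(37.4606, 38.3052) (4.7868, 34.8129) (41.8906, 0) (85, 0) (85, 20.6842)]  |A|=1950.8405
5. ⊥bis P6·P3 via (55.24,35.835): [(59.3472, 30.1927) (37.4606, 38.3052) (4.7868, 34.8129) (41.8906, 0) (81.3252, 0)]  |A|=1630.0613
6. ⊥bis P6·P4 via (23.63,21.285): [(59.3472, 30.1927) (37.4606, 38.3052) (23.7999, 36.8451) (23.5851, 17.1752) (41.8906, 0) (81.3252, 0)]  |A|=1443.2864
7. ⊥bis P6·P5 via (35.95,18.57): [(61.5484, 27.1687) (59.3472, 30.1927) (37.4606, 38.3052) (23.7999, 36.8451) (23.5851, 17.1752) (25.7502, 15.1438)]  |A|=539.4878
8. ⊥bis P6·P7 via (56.93,33.915): [(60.9797, 26.9777) (59.0354, 30.3083) (37.4606, 38.3052) (23.7999, 36.8451) (23.5851, 17.1752) (25.7502, 15.1438)]  |A|=538.0108
9. canonical 6-gon: [(60.9797, 26.9777) (59.0354, 30.3083) (37.4606, 38.3052) (23.7999, 36.8451) (23.5851, 17.1752) (25.7502, 15.1438)]
10. shoelace: 538.0108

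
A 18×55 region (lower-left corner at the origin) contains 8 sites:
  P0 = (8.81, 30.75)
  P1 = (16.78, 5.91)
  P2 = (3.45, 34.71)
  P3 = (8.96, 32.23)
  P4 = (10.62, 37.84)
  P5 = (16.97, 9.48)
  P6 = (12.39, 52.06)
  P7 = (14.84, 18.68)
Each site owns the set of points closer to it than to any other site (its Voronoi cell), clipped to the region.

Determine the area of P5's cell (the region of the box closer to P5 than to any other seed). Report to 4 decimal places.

Area of P5's cell: 78.6100

1. box [0,18]×[0,55]: [(0, 0) (18, 0) (18, 55) (0, 55)]
2. ⊥bis P5·P0 via (12.89,20.115): [(0, 15.1699) (0, 0) (18, 0) (18, 22.0754)]  |A|=335.2076
3. ⊥bis P5·P1 via (16.875,7.695): [(0, 15.1699) (0, 8.5931) (18, 7.6351) (18, 22.0754)]  |A|=189.1535
4. ⊥bis P5·P2 via (10.21,22.095): [(0, 15.1699) (0, 8.5931) (18, 7.6351) (18, 22.0754)]  |A|=189.1535
5. ⊥bis P5·P3 via (12.965,20.855): [(0, 15.1699) (0, 8.5931) (18, 7.6351) (18, 22.0754)]  |A|=189.1535
6. ⊥bis P5·P4 via (13.795,23.66): [(0, 15.1699) (0, 8.5931) (18, 7.6351) (18, 22.0754)]  |A|=189.1535
7. ⊥bis P5·P6 via (14.68,30.77): [(0, 15.1699) (0, 8.5931) (18, 7.6351) (18, 22.0754)]  |A|=189.1535
8. ⊥bis P5·P7 via (15.905,14.08): [(0, 10.3976) (0, 8.5931) (18, 7.6351) (18, 14.565)]  |A|=78.61
9. canonical 4-gon: [(0, 10.3976) (0, 8.5931) (18, 7.6351) (18, 14.565)]
10. shoelace: 78.61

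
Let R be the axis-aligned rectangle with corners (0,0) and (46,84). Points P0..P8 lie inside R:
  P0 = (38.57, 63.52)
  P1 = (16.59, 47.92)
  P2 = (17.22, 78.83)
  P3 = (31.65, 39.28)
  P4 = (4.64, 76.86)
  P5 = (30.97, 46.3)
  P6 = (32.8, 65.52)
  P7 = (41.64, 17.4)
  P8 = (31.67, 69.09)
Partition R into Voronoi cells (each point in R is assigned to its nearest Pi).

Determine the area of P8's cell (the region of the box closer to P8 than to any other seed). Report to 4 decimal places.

1. box [0,46]×[0,84]: [(0, 0) (46, 0) (46, 84) (0, 84)]
2. ⊥bis P8·P0 via (35.12,66.305): [(0, 22.7991) (46, 79.7829) (46, 84) (0, 84)]  |A|=1504.6142
3. ⊥bis P8·P1 via (24.13,58.505): [(0, 75.6935) (27.1099, 56.3823) (46, 79.7829) (46, 84) (0, 84)]  |A|=787.6319
4. ⊥bis P8·P2 via (24.445,73.96): [(17.3047, 63.3669) (27.1099, 56.3823) (46, 79.7829) (46, 84) (31.2124, 84)]  |A|=393.7556
5. ⊥bis P8·P3 via (31.66,54.185): [(17.3047, 63.3669) (27.1099, 56.3823) (46, 79.7829) (46, 84) (31.2124, 84)]  |A|=393.7556
6. ⊥bis P8·P4 via (18.155,72.975): [(17.3047, 63.3669) (27.1099, 56.3823) (46, 79.7829) (46, 84) (31.2124, 84)]  |A|=393.7556
7. ⊥bis P8·P5 via (31.32,57.695): [(17.3047, 63.3669) (24.9944, 57.8893) (28.2458, 57.7894) (46, 79.7829) (46, 84) (31.2124, 84)]  |A|=391.4113
8. ⊥bis P8·P6 via (32.235,67.305): [(17.3047, 63.3669) (18.0703, 62.8215) (37.1945, 68.8748) (46, 79.7829) (46, 84) (31.2124, 84)]  |A|=304.8237
9. ⊥bis P8·P7 via (36.655,43.245): [(17.3047, 63.3669) (18.0703, 62.8215) (37.1945, 68.8748) (46, 79.7829) (46, 84) (31.2124, 84)]  |A|=304.8237
10. canonical 6-gon: [(17.3047, 63.3669) (18.0703, 62.8215) (37.1945, 68.8748) (46, 79.7829) (46, 84) (31.2124, 84)]
11. shoelace: 304.8237

Area of P8's cell: 304.8237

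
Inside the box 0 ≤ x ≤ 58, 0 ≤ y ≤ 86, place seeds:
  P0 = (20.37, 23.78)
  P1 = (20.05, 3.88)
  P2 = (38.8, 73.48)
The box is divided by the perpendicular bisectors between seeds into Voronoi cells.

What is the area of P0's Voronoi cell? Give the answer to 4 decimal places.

Area of P0's cell: 2039.1802

1. box [0,58]×[0,86]: [(0, 0) (58, 0) (58, 86) (0, 86)]
2. ⊥bis P0·P1 via (20.21,13.83): [(0, 14.155) (58, 13.2223) (58, 86) (0, 86)]  |A|=4194.0581
3. ⊥bis P0·P2 via (29.585,48.63): [(0, 59.6009) (0, 14.155) (58, 13.2223) (58, 38.093)]  |A|=2039.1802
4. canonical 4-gon: [(0, 59.6009) (0, 14.155) (58, 13.2223) (58, 38.093)]
5. shoelace: 2039.1802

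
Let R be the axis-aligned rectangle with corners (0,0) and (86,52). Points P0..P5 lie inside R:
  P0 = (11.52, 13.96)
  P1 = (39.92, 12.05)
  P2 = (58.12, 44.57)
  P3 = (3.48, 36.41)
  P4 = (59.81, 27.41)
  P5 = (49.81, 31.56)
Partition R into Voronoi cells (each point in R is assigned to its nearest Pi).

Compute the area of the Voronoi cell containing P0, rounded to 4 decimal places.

Area of P0's cell: 703.1409

1. box [0,86]×[0,52]: [(0, 0) (86, 0) (86, 52) (0, 52)]
2. ⊥bis P0·P1 via (25.72,13.005): [(0, 0) (24.8454, 0) (28.3426, 52) (0, 52)]  |A|=1382.8859
3. ⊥bis P0·P2 via (34.82,29.265): [(0, 0) (24.8454, 0) (27.5572, 40.3218) (19.8861, 52) (0, 52)]  |A|=1333.508
4. ⊥bis P0·P3 via (7.5,25.185): [(0, 22.499) (0, 0) (24.8454, 0) (27.009, 32.1718)]  |A|=703.498
5. ⊥bis P0·P4 via (35.665,20.685): [(0, 22.499) (0, 0) (24.8454, 0) (27.009, 32.1718)]  |A|=703.498
6. ⊥bis P0·P5 via (30.665,22.76): [(26.4336, 31.9657) (0, 22.499) (0, 0) (24.8454, 0) (26.9235, 30.8999)]  |A|=703.1409
7. canonical 5-gon: [(26.4336, 31.9657) (0, 22.499) (0, 0) (24.8454, 0) (26.9235, 30.8999)]
8. shoelace: 703.1409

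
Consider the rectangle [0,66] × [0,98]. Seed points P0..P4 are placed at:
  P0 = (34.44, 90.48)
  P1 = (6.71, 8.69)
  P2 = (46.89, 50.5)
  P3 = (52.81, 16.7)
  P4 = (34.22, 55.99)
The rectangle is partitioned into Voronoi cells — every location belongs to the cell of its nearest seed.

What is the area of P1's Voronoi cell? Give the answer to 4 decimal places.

Area of P1's cell: 1053.5142

1. box [0,66]×[0,98]: [(0, 0) (66, 0) (66, 98) (0, 98)]
2. ⊥bis P1·P0 via (20.575,49.585): [(0, 56.5607) (0, 0) (66, 0) (66, 34.1842)]  |A|=2994.5811
3. ⊥bis P1·P2 via (26.8,29.595): [(0, 55.3502) (0, 0) (57.5956, 0)]  |A|=1593.9632
4. ⊥bis P1·P3 via (29.76,12.695): [(26.8283, 29.5678) (0, 55.3502) (0, 0) (31.9658, 0)]  |A|=1215.0548
5. ⊥bis P1·P4 via (20.465,32.34): [(27.0078, 28.5347) (0, 44.2426) (0, 0) (31.9658, 0)]  |A|=1053.5142
6. canonical 4-gon: [(27.0078, 28.5347) (0, 44.2426) (0, 0) (31.9658, 0)]
7. shoelace: 1053.5142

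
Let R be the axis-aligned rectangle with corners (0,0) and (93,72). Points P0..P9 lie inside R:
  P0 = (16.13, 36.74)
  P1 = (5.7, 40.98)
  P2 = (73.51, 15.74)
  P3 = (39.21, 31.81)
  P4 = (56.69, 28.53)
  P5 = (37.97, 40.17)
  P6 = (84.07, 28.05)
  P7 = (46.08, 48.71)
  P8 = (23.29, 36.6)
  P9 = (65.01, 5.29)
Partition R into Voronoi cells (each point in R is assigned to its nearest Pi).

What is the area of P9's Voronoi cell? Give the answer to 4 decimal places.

Area of P9's cell: 477.5543

1. box [0,93]×[0,72]: [(0, 0) (93, 0) (93, 72) (0, 72)]
2. ⊥bis P9·P0 via (40.57,21.015): [(27.0487, 0) (93, 0) (93, 72) (73.3744, 72)]  |A|=3080.7695
3. ⊥bis P9·P1 via (35.355,23.135): [(27.0487, 0) (93, 0) (93, 72) (73.3744, 72)]  |A|=3080.7695
4. ⊥bis P9·P2 via (69.26,10.515): [(45.9917, 29.4414) (27.0487, 0) (82.1873, 0)]  |A|=811.6786
5. ⊥bis P9·P3 via (52.11,18.55): [(55.4213, 21.7714) (33.0423, 0) (82.1873, 0)]  |A|=534.9765
6. ⊥bis P9·P4 via (60.85,16.91): [(61.2305, 17.0462) (44.3537, 11.0043) (33.0423, 0) (82.1873, 0)]  |A|=477.5543
7. ⊥bis P9·P5 via (51.49,22.73): [(61.2305, 17.0462) (44.3537, 11.0043) (33.0423, 0) (82.1873, 0)]  |A|=477.5543
8. ⊥bis P9·P6 via (74.54,16.67): [(61.2305, 17.0462) (44.3537, 11.0043) (33.0423, 0) (82.1873, 0)]  |A|=477.5543
9. ⊥bis P9·P7 via (55.545,27): [(61.2305, 17.0462) (44.3537, 11.0043) (33.0423, 0) (82.1873, 0)]  |A|=477.5543
10. ⊥bis P9·P8 via (44.15,20.945): [(61.2305, 17.0462) (44.3537, 11.0043) (33.0423, 0) (82.1873, 0)]  |A|=477.5543
11. canonical 4-gon: [(61.2305, 17.0462) (44.3537, 11.0043) (33.0423, 0) (82.1873, 0)]
12. shoelace: 477.5543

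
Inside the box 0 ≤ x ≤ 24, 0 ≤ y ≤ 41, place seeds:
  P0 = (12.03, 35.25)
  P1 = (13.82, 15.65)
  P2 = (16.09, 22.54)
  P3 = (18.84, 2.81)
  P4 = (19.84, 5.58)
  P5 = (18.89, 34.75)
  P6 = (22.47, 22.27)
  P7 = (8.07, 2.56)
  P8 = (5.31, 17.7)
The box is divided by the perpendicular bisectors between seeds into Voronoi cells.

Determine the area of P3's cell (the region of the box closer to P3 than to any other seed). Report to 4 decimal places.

Area of P3's cell: 46.6389

1. box [0,24]×[0,41]: [(0, 0) (24, 0) (24, 41) (0, 41)]
2. ⊥bis P3·P0 via (15.435,19.03): [(0, 15.7898) (0, 0) (24, 0) (24, 20.828)]  |A|=439.4137
3. ⊥bis P3·P1 via (16.33,9.23): [(0, 2.8455) (0, 0) (24, 0) (24, 12.2287)]  |A|=180.8908
4. ⊥bis P3·P2 via (17.465,12.675): [(0, 2.8455) (0, 0) (24, 0) (24, 12.2287)]  |A|=180.8908
5. ⊥bis P3·P4 via (19.34,4.195): [(11.0794, 7.1772) (0, 2.8455) (0, 0) (24, 0) (24, 2.5127)]  |A|=118.1223
6. ⊥bis P3·P5 via (18.865,18.78): [(11.0794, 7.1772) (0, 2.8455) (0, 0) (24, 0) (24, 2.5127)]  |A|=118.1223
7. ⊥bis P3·P6 via (20.655,12.54): [(11.0794, 7.1772) (0, 2.8455) (0, 0) (24, 0) (24, 2.5127)]  |A|=118.1223
8. ⊥bis P3·P7 via (13.455,2.685): [(13.3699, 6.3503) (13.5173, 0) (24, 0) (24, 2.5127)]  |A|=46.6389
9. ⊥bis P3·P8 via (12.075,10.255): [(13.3699, 6.3503) (13.5173, 0) (24, 0) (24, 2.5127)]  |A|=46.6389
10. canonical 4-gon: [(13.3699, 6.3503) (13.5173, 0) (24, 0) (24, 2.5127)]
11. shoelace: 46.6389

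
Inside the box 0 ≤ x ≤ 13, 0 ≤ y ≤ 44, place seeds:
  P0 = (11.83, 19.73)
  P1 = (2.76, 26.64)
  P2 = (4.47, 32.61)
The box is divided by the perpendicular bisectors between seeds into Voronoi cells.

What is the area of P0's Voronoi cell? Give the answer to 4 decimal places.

1. box [0,13]×[0,44]: [(0, 0) (13, 0) (13, 44) (0, 44)]
2. ⊥bis P0·P1 via (7.295,23.185): [(0, 13.6097) (0, 0) (13, 0) (13, 30.6733)]  |A|=287.8394
3. ⊥bis P0·P2 via (8.15,26.17): [(10.6633, 27.6062) (0, 13.6097) (0, 0) (13, 0) (13, 28.9414)]  |A|=285.8159
4. canonical 5-gon: [(10.6633, 27.6062) (0, 13.6097) (0, 0) (13, 0) (13, 28.9414)]
5. shoelace: 285.8159

Area of P0's cell: 285.8159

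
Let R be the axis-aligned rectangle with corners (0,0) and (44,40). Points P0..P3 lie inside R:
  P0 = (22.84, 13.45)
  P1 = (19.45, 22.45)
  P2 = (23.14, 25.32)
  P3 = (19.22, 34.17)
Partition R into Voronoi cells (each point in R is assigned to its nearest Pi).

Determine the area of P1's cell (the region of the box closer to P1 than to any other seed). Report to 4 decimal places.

Area of P1's cell: 303.9499

1. box [0,44]×[0,40]: [(0, 0) (44, 0) (44, 40) (0, 40)]
2. ⊥bis P1·P0 via (21.145,17.95): [(0, 9.9854) (44, 26.5587) (44, 40) (0, 40)]  |A|=956.0298
3. ⊥bis P1·P2 via (21.295,23.885): [(0, 9.9854) (24.8312, 19.3385) (8.7611, 40) (0, 40)]  |A|=463.1584
4. ⊥bis P1·P3 via (19.335,28.31): [(0, 27.9306) (0, 9.9854) (24.8312, 19.3385) (17.8756, 28.2814)]  |A|=303.9499
5. canonical 4-gon: [(0, 27.9306) (0, 9.9854) (24.8312, 19.3385) (17.8756, 28.2814)]
6. shoelace: 303.9499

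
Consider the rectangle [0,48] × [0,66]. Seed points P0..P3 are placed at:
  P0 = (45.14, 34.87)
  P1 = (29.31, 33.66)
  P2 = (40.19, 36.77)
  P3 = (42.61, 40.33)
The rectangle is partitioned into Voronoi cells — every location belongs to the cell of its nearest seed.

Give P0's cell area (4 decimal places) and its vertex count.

1. box [0,48]×[0,66]: [(0, 0) (48, 0) (48, 66) (0, 66)]
2. ⊥bis P0·P1 via (37.225,34.265): [(39.8441, 0) (48, 0) (48, 66) (34.7993, 66)]  |A|=704.7683
3. ⊥bis P0·P2 via (42.665,35.82): [(38.0293, 23.7428) (39.8441, 0) (48, 0) (48, 49.7191)]  |A|=344.6888
4. ⊥bis P0·P3 via (43.875,37.6): [(43.2343, 37.3031) (38.0293, 23.7428) (39.8441, 0) (48, 0) (48, 39.5114)]  |A|=320.3653
5. canonical 5-gon: [(43.2343, 37.3031) (38.0293, 23.7428) (39.8441, 0) (48, 0) (48, 39.5114)]
6. shoelace: 320.3653

Area of P0's cell: 320.3653 (5 vertices)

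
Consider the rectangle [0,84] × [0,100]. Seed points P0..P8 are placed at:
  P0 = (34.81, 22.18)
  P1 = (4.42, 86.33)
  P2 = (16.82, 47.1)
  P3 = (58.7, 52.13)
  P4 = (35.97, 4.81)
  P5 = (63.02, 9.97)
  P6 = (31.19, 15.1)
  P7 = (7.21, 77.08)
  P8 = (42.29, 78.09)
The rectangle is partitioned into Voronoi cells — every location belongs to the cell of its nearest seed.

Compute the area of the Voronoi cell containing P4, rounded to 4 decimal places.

Area of P4's cell: 313.8123

1. box [0,84]×[0,100]: [(0, 0) (84, 0) (84, 100) (0, 100)]
2. ⊥bis P4·P0 via (35.39,13.495): [(0, 11.1316) (0, 0) (84, 0) (84, 16.7413)]  |A|=1170.6599
3. ⊥bis P4·P1 via (20.195,45.57): [(0, 11.1316) (0, 0) (84, 0) (84, 16.7413)]  |A|=1170.6599
4. ⊥bis P4·P2 via (26.395,25.955): [(0, 11.1316) (0, 0) (84, 0) (84, 16.7413)]  |A|=1170.6599
5. ⊥bis P4·P3 via (47.335,28.47): [(73.2472, 16.0232) (0, 11.1316) (0, 0) (84, 0) (84, 10.8581)]  |A|=1139.0296
6. ⊥bis P4·P5 via (49.495,7.39): [(48.1676, 14.3483) (0, 11.1316) (0, 0) (50.9047, 0)]  |A|=633.2896
7. ⊥bis P4·P6 via (33.58,9.955): [(48.1676, 14.3483) (42.1762, 13.9482) (12.1497, 0) (50.9047, 0)]  |A|=313.8123
8. ⊥bis P4·P7 via (21.59,40.945): [(48.1676, 14.3483) (42.1762, 13.9482) (12.1497, 0) (50.9047, 0)]  |A|=313.8123
9. ⊥bis P4·P8 via (39.13,41.45): [(48.1676, 14.3483) (42.1762, 13.9482) (12.1497, 0) (50.9047, 0)]  |A|=313.8123
10. canonical 4-gon: [(48.1676, 14.3483) (42.1762, 13.9482) (12.1497, 0) (50.9047, 0)]
11. shoelace: 313.8123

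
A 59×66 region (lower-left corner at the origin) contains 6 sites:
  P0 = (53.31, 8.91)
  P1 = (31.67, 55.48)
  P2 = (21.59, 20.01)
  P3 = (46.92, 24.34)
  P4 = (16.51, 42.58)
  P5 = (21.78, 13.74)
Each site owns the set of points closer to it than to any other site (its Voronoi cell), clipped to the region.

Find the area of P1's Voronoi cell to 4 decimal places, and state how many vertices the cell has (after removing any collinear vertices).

Area of P1's cell: 912.4415 (4 vertices)

1. box [0,59]×[0,66]: [(0, 0) (59, 0) (59, 66) (0, 66)]
2. ⊥bis P1·P0 via (42.49,32.195): [(0, 12.4509) (59, 39.8668) (59, 66) (0, 66)]  |A|=2350.628
3. ⊥bis P1·P2 via (26.63,37.745): [(0, 45.3128) (43.8826, 32.8421) (59, 39.8668) (59, 66) (0, 66)]  |A|=1629.5948
4. ⊥bis P1·P3 via (39.295,39.91): [(0, 45.3128) (31.8468, 36.2625) (59, 49.56) (59, 66) (0, 66)]  |A|=1429.8671
5. ⊥bis P1·P4 via (24.09,49.03): [(34.0402, 37.3366) (59, 49.56) (59, 66) (9.6498, 66)]  |A|=912.4415
6. ⊥bis P1·P5 via (26.725,34.61): [(34.0402, 37.3366) (59, 49.56) (59, 66) (9.6498, 66)]  |A|=912.4415
7. canonical 4-gon: [(34.0402, 37.3366) (59, 49.56) (59, 66) (9.6498, 66)]
8. shoelace: 912.4415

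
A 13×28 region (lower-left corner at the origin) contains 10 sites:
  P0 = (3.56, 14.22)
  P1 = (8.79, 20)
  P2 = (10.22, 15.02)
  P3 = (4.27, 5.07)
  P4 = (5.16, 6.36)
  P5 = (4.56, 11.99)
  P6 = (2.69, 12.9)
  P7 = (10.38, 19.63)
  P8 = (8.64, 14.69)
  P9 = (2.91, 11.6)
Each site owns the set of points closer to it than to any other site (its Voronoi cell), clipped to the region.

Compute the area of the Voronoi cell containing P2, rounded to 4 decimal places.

Area of P2's cell: 28.3885

1. box [0,13]×[0,28]: [(0, 0) (13, 0) (13, 28) (0, 28)]
2. ⊥bis P2·P0 via (6.89,14.62): [(8.6462, 0) (13, 0) (13, 28) (5.2828, 28)]  |A|=168.9947
3. ⊥bis P2·P1 via (9.505,17.51): [(6.6416, 16.6878) (8.6462, 0) (13, 0) (13, 18.5136)]  |A|=95.1862
4. ⊥bis P2·P3 via (7.245,10.045): [(6.6416, 16.6878) (7.4546, 9.9197) (13, 6.6036) (13, 18.5136)]  |A|=55.2822
5. ⊥bis P2·P4 via (7.69,10.69): [(6.6416, 16.6878) (7.3373, 10.8961) (13, 7.5874) (13, 18.5136)]  |A|=49.9838
6. ⊥bis P2·P5 via (7.39,13.505): [(6.6416, 16.6878) (6.918, 14.3866) (9.4463, 9.6638) (13, 7.5874) (13, 18.5136)]  |A|=46.5614
7. ⊥bis P2·P6 via (6.455,13.96): [(6.6416, 16.6878) (6.918, 14.3866) (9.4463, 9.6638) (13, 7.5874) (13, 18.5136)]  |A|=46.5614
8. ⊥bis P2·P7 via (10.3,17.325): [(9.0159, 17.3696) (6.6416, 16.6878) (6.918, 14.3866) (9.4463, 9.6638) (13, 7.5874) (13, 17.2313)]  |A|=44.007
9. ⊥bis P2·P8 via (9.43,14.855): [(9.0159, 17.3696) (8.9111, 17.3395) (10.6627, 8.9531) (13, 7.5874) (13, 17.2313)]  |A|=28.3885
10. ⊥bis P2·P9 via (6.565,13.31): [(9.0159, 17.3696) (8.9111, 17.3395) (10.6627, 8.9531) (13, 7.5874) (13, 17.2313)]  |A|=28.3885
11. canonical 5-gon: [(9.0159, 17.3696) (8.9111, 17.3395) (10.6627, 8.9531) (13, 7.5874) (13, 17.2313)]
12. shoelace: 28.3885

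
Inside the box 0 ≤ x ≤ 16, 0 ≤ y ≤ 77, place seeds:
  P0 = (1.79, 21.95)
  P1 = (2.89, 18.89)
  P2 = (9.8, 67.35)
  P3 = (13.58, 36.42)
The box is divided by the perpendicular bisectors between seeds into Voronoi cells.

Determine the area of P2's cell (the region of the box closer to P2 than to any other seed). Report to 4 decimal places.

1. box [0,16]×[0,77]: [(0, 0) (16, 0) (16, 77) (0, 77)]
2. ⊥bis P2·P0 via (5.795,44.65): [(0, 45.6724) (16, 42.8495) (16, 77) (0, 77)]  |A|=523.8245
3. ⊥bis P2·P1 via (6.345,43.12): [(0, 45.6724) (16, 42.8495) (16, 77) (0, 77)]  |A|=523.8245
4. ⊥bis P2·P3 via (11.69,51.885): [(0, 50.4563) (16, 52.4117) (16, 77) (0, 77)]  |A|=409.0554
5. canonical 4-gon: [(0, 50.4563) (16, 52.4117) (16, 77) (0, 77)]
6. shoelace: 409.0554

Area of P2's cell: 409.0554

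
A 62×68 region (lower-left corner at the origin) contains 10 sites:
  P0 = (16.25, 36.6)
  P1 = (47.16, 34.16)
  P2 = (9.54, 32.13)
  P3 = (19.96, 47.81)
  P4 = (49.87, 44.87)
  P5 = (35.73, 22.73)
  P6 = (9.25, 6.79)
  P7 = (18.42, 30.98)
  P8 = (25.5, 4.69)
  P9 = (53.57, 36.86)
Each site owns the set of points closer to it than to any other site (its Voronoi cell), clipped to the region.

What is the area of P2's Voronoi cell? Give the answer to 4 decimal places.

Area of P2's cell: 313.1172

1. box [0,62]×[0,68]: [(0, 0) (62, 0) (62, 68) (0, 68)]
2. ⊥bis P2·P0 via (12.895,34.365): [(0, 53.7219) (0, 0) (35.7879, 0)]  |A|=961.2982
3. ⊥bis P2·P1 via (28.35,33.145): [(29.6406, 9.2279) (0, 53.7219) (0, 0) (30.1385, 0)]  |A|=935.2321
4. ⊥bis P2·P3 via (14.75,39.97): [(29.6406, 9.2279) (4.7216, 46.6343) (0, 49.772) (0, 0) (30.1385, 0)]  |A|=925.9072
5. ⊥bis P2·P4 via (29.705,38.5): [(29.6406, 9.2279) (4.7216, 46.6343) (0, 49.772) (0, 0) (30.1385, 0)]  |A|=925.9072
6. ⊥bis P2·P5 via (22.635,27.43): [(20.8423, 22.4352) (4.7216, 46.6343) (0, 49.772) (0, 0) (12.7899, 0)]  |A|=693.9912
7. ⊥bis P2·P6 via (9.395,19.46): [(19.732, 19.3417) (20.8423, 22.4352) (4.7216, 46.6343) (0, 49.772) (0, 19.5675)]  |A|=377.2486
8. ⊥bis P2·P7 via (13.98,31.555): [(12.4092, 19.4255) (14.1081, 32.544) (4.7216, 46.6343) (0, 49.772) (0, 19.5675)]  |A|=313.1172
9. ⊥bis P2·P8 via (17.52,18.41): [(12.4092, 19.4255) (14.1081, 32.544) (4.7216, 46.6343) (0, 49.772) (0, 19.5675)]  |A|=313.1172
10. ⊥bis P2·P9 via (31.555,34.495): [(12.4092, 19.4255) (14.1081, 32.544) (4.7216, 46.6343) (0, 49.772) (0, 19.5675)]  |A|=313.1172
11. canonical 5-gon: [(12.4092, 19.4255) (14.1081, 32.544) (4.7216, 46.6343) (0, 49.772) (0, 19.5675)]
12. shoelace: 313.1172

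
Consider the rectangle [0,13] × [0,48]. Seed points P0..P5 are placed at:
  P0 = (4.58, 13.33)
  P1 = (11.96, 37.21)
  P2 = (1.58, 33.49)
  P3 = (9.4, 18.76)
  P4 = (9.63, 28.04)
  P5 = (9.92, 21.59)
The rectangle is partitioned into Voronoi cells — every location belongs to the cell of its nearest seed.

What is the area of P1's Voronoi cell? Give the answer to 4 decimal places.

Area of P1's cell: 122.4490

1. box [0,13]×[0,48]: [(0, 0) (13, 0) (13, 48) (0, 48)]
2. ⊥bis P1·P0 via (8.27,25.27): [(0, 27.8258) (13, 23.8082) (13, 48) (0, 48)]  |A|=288.3789
3. ⊥bis P1·P2 via (6.77,35.35): [(10.6456, 24.5358) (13, 23.8082) (13, 48) (2.2365, 48)]  |A|=154.7572
4. ⊥bis P1·P3 via (10.68,27.985): [(9.343, 28.1705) (13, 27.6631) (13, 48) (2.2365, 48)]  |A|=143.9037
5. ⊥bis P1·P4 via (10.795,32.625): [(7.4412, 33.4772) (13, 32.0647) (13, 48) (2.2365, 48)]  |A|=122.449
6. ⊥bis P1·P5 via (10.94,29.4): [(7.4412, 33.4772) (13, 32.0647) (13, 48) (2.2365, 48)]  |A|=122.449
7. canonical 4-gon: [(7.4412, 33.4772) (13, 32.0647) (13, 48) (2.2365, 48)]
8. shoelace: 122.449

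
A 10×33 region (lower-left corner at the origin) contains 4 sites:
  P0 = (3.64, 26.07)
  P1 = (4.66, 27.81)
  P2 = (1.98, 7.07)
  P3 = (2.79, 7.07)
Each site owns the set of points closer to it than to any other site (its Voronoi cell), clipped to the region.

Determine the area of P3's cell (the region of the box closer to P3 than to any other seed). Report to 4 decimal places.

Area of P3's cell: 125.1662

1. box [0,10]×[0,33]: [(0, 0) (10, 0) (10, 33) (0, 33)]
2. ⊥bis P3·P0 via (3.215,16.57): [(0, 16.7138) (0, 0) (10, 0) (10, 16.2665)]  |A|=164.9014
3. ⊥bis P3·P1 via (3.725,17.44): [(0, 16.7138) (0, 0) (10, 0) (10, 16.2665)]  |A|=164.9014
4. ⊥bis P3·P2 via (2.385,7.07): [(2.385, 16.6071) (2.385, 0) (10, 0) (10, 16.2665)]  |A|=125.1662
5. canonical 4-gon: [(2.385, 16.6071) (2.385, 0) (10, 0) (10, 16.2665)]
6. shoelace: 125.1662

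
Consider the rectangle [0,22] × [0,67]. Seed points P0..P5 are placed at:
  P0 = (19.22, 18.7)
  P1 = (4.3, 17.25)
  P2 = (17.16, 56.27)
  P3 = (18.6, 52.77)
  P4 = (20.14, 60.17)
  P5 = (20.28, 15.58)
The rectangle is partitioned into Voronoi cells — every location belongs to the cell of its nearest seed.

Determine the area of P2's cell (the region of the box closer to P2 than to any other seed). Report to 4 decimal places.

1. box [0,22]×[0,67]: [(0, 0) (22, 0) (22, 67) (0, 67)]
2. ⊥bis P2·P0 via (18.19,37.485): [(0, 36.4876) (22, 37.6939) (22, 67) (0, 67)]  |A|=658.0032
3. ⊥bis P2·P1 via (10.73,36.76): [(0, 40.2963) (9.9081, 37.0309) (22, 37.6939) (22, 67) (0, 67)]  |A|=639.1347
4. ⊥bis P2·P3 via (17.88,54.52): [(0, 47.1637) (22, 56.2151) (22, 67) (0, 67)]  |A|=336.8338
5. ⊥bis P2·P4 via (18.65,58.22): [(0, 47.1637) (21.528, 56.0209) (7.1594, 67) (0, 67)]  |A|=252.8204
6. ⊥bis P2·P5 via (18.72,35.925): [(0, 47.1637) (21.528, 56.0209) (7.1594, 67) (0, 67)]  |A|=252.8204
7. canonical 4-gon: [(0, 47.1637) (21.528, 56.0209) (7.1594, 67) (0, 67)]
8. shoelace: 252.8204

Area of P2's cell: 252.8204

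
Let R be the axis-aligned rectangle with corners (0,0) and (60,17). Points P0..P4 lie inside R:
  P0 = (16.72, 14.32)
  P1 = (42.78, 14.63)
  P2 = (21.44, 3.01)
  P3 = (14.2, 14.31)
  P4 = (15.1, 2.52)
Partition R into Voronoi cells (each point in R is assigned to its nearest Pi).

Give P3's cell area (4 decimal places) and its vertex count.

Area of P3's cell: 140.9441 (4 vertices)

1. box [0,60]×[0,17]: [(0, 0) (60, 0) (60, 17) (0, 17)]
2. ⊥bis P3·P0 via (15.46,14.315): [(0, 0) (15.5168, 0) (15.4493, 17) (0, 17)]  |A|=263.2123
3. ⊥bis P3·P1 via (28.49,14.47): [(0, 0) (15.5168, 0) (15.4493, 17) (0, 17)]  |A|=263.2123
4. ⊥bis P3·P2 via (17.82,8.66): [(0, 0) (4.3037, 0) (15.4884, 7.1661) (15.4493, 17) (0, 17)]  |A|=223.0351
5. ⊥bis P3·P4 via (14.65,8.415): [(0, 7.2967) (15.4832, 8.4786) (15.4493, 17) (0, 17)]  |A|=140.9441
6. canonical 4-gon: [(0, 7.2967) (15.4832, 8.4786) (15.4493, 17) (0, 17)]
7. shoelace: 140.9441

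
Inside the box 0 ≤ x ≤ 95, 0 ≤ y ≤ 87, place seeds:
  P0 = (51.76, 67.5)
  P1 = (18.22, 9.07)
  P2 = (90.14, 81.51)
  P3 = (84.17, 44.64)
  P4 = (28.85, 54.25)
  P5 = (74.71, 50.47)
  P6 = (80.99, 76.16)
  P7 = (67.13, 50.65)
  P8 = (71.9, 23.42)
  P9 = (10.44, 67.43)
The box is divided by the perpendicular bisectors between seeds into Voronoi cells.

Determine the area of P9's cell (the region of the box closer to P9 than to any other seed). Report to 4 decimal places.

Area of P9's cell: 987.7969

1. box [0,95]×[0,87]: [(0, 0) (95, 0) (95, 87) (0, 87)]
2. ⊥bis P9·P0 via (31.1,67.465): [(0, 0) (31.2143, 0) (31.0669, 87) (0, 87)]  |A|=2709.2321
3. ⊥bis P9·P1 via (14.33,38.25): [(0, 36.3397) (31.1457, 40.4917) (31.0669, 87) (0, 87)]  |A|=1511.3601
4. ⊥bis P9·P2 via (50.29,74.47): [(0, 36.3397) (31.1457, 40.4917) (31.0669, 87) (0, 87)]  |A|=1511.3601
5. ⊥bis P9·P3 via (47.305,56.035): [(0, 36.3397) (31.1457, 40.4917) (31.0669, 87) (0, 87)]  |A|=1511.3601
6. ⊥bis P9·P4 via (19.645,60.84): [(0, 36.3397) (2.3269, 36.6499) (31.0842, 76.8184) (31.0669, 87) (0, 87)]  |A|=987.7969
7. ⊥bis P9·P5 via (42.575,58.95): [(0, 36.3397) (2.3269, 36.6499) (31.0842, 76.8184) (31.0669, 87) (0, 87)]  |A|=987.7969
8. ⊥bis P9·P6 via (45.715,71.795): [(0, 36.3397) (2.3269, 36.6499) (31.0842, 76.8184) (31.0669, 87) (0, 87)]  |A|=987.7969
9. ⊥bis P9·P7 via (38.785,59.04): [(0, 36.3397) (2.3269, 36.6499) (31.0842, 76.8184) (31.0669, 87) (0, 87)]  |A|=987.7969
10. ⊥bis P9·P8 via (41.17,45.425): [(0, 36.3397) (2.3269, 36.6499) (31.0842, 76.8184) (31.0669, 87) (0, 87)]  |A|=987.7969
11. canonical 5-gon: [(0, 36.3397) (2.3269, 36.6499) (31.0842, 76.8184) (31.0669, 87) (0, 87)]
12. shoelace: 987.7969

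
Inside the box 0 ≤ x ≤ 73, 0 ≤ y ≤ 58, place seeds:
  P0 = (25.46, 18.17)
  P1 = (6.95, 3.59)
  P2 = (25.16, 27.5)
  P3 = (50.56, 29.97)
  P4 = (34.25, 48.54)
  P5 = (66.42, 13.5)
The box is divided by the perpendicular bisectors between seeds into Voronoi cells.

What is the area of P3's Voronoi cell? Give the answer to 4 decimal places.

1. box [0,73]×[0,58]: [(0, 0) (73, 0) (73, 58) (0, 58)]
2. ⊥bis P3·P0 via (38.01,24.07): [(49.3258, 0) (73, 0) (73, 58) (22.0588, 58)]  |A|=2163.846
3. ⊥bis P3·P1 via (28.755,16.78): [(49.3258, 0) (73, 0) (73, 58) (22.0588, 58)]  |A|=2163.846
4. ⊥bis P3·P2 via (37.86,28.735): [(38.3928, 23.2557) (49.3258, 0) (73, 0) (73, 58) (35.0142, 58)]  |A|=1938.7842
5. ⊥bis P3·P4 via (42.405,39.255): [(37.2751, 34.7494) (38.3928, 23.2557) (49.3258, 0) (73, 0) (73, 58) (63.7474, 58)]  |A|=1604.7522
6. ⊥bis P3·P5 via (58.49,21.735): [(37.2751, 34.7494) (38.3928, 23.2557) (45.1478, 8.887) (73, 35.7076) (73, 58) (63.7474, 58)]  |A|=1002.289
7. canonical 6-gon: [(37.2751, 34.7494) (38.3928, 23.2557) (45.1478, 8.887) (73, 35.7076) (73, 58) (63.7474, 58)]
8. shoelace: 1002.289

Area of P3's cell: 1002.2890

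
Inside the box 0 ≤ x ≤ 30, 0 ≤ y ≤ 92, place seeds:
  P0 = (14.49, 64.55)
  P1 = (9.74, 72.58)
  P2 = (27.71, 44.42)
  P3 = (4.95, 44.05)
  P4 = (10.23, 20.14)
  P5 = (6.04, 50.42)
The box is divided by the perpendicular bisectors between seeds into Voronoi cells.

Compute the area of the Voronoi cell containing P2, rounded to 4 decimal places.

Area of P2's cell: 356.6543

1. box [0,30]×[0,92]: [(0, 0) (30, 0) (30, 92) (0, 92)]
2. ⊥bis P2·P0 via (21.1,54.485): [(0, 40.628) (0, 0) (30, 0) (30, 60.3299)]  |A|=1514.3682
3. ⊥bis P2·P1 via (18.725,58.5): [(0, 40.628) (0, 0) (30, 0) (30, 60.3299)]  |A|=1514.3682
4. ⊥bis P2·P3 via (16.33,44.235): [(16.2155, 51.2772) (17.0491, 0) (30, 0) (30, 60.3299)]  |A|=747.851
5. ⊥bis P2·P4 via (18.97,32.28): [(16.2155, 51.2772) (16.4954, 34.0616) (30, 24.3391) (30, 60.3299)]  |A|=362.942
6. ⊥bis P2·P5 via (16.875,47.42): [(18.3269, 52.6638) (16.3113, 45.3842) (16.4954, 34.0616) (30, 24.3391) (30, 60.3299)]  |A|=356.6543
7. canonical 5-gon: [(18.3269, 52.6638) (16.3113, 45.3842) (16.4954, 34.0616) (30, 24.3391) (30, 60.3299)]
8. shoelace: 356.6543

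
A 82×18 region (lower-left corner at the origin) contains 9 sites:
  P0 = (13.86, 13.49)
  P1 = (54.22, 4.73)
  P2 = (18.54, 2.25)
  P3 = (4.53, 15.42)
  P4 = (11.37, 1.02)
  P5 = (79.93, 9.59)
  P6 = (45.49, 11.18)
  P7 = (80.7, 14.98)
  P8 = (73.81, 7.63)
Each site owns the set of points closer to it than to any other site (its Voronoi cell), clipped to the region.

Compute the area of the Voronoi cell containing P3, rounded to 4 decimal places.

1. box [0,82]×[0,18]: [(0, 0) (82, 0) (82, 18) (0, 18)]
2. ⊥bis P3·P0 via (9.195,14.455): [(0, 0) (6.2048, 0) (9.9283, 18) (0, 18)]  |A|=145.1985
3. ⊥bis P3·P1 via (29.375,10.075): [(0, 0) (6.2048, 0) (9.9283, 18) (0, 18)]  |A|=145.1985
4. ⊥bis P3·P2 via (11.535,8.835): [(0, 0) (3.2297, 0) (7.0442, 4.0578) (9.9283, 18) (0, 18)]  |A|=139.1622
5. ⊥bis P3·P4 via (7.95,8.22): [(0, 4.4438) (7.9004, 8.1964) (9.9283, 18) (0, 18)]  |A|=102.2161
6. ⊥bis P3·P5 via (42.23,12.505): [(0, 4.4438) (7.9004, 8.1964) (9.9283, 18) (0, 18)]  |A|=102.2161
7. ⊥bis P3·P6 via (25.01,13.3): [(0, 4.4438) (7.9004, 8.1964) (9.9283, 18) (0, 18)]  |A|=102.2161
8. ⊥bis P3·P7 via (42.615,15.2): [(0, 4.4438) (7.9004, 8.1964) (9.9283, 18) (0, 18)]  |A|=102.2161
9. ⊥bis P3·P8 via (39.17,11.525): [(0, 4.4438) (7.9004, 8.1964) (9.9283, 18) (0, 18)]  |A|=102.2161
10. canonical 4-gon: [(0, 4.4438) (7.9004, 8.1964) (9.9283, 18) (0, 18)]
11. shoelace: 102.2161

Area of P3's cell: 102.2161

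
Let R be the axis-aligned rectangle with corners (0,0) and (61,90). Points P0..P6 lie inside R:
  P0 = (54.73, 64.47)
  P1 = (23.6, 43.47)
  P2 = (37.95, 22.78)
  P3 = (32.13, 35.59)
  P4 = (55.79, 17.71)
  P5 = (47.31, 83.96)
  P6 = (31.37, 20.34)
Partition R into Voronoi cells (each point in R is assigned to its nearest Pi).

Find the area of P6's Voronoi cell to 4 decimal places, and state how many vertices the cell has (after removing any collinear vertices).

Area of P6's cell: 1010.3704 (6 vertices)

1. box [0,61]×[0,90]: [(0, 0) (61, 0) (61, 90) (0, 90)]
2. ⊥bis P6·P0 via (43.05,42.405): [(0, 65.1933) (0, 0) (61, 0) (61, 32.9033)]  |A|=2991.9452
3. ⊥bis P6·P1 via (27.485,31.905): [(49.1421, 39.1802) (0, 22.672) (0, 0) (61, 0) (61, 32.9033)]  |A|=1947.1538
4. ⊥bis P6·P2 via (34.66,21.56): [(30.454, 32.9024) (0, 22.672) (0, 0) (42.6549, 0)]  |A|=1046.9509
5. ⊥bis P6·P3 via (31.75,27.965): [(32.295, 27.9378) (17.8225, 28.6591) (0, 22.672) (0, 0) (42.6549, 0)]  |A|=1011.6902
6. ⊥bis P6·P4 via (43.58,19.025): [(41.784, 2.3486) (32.295, 27.9378) (17.8225, 28.6591) (0, 22.672) (0, 0) (41.531, 0)]  |A|=1010.3704
7. ⊥bis P6·P5 via (39.34,52.15): [(41.784, 2.3486) (32.295, 27.9378) (17.8225, 28.6591) (0, 22.672) (0, 0) (41.531, 0)]  |A|=1010.3704
8. canonical 6-gon: [(41.784, 2.3486) (32.295, 27.9378) (17.8225, 28.6591) (0, 22.672) (0, 0) (41.531, 0)]
9. shoelace: 1010.3704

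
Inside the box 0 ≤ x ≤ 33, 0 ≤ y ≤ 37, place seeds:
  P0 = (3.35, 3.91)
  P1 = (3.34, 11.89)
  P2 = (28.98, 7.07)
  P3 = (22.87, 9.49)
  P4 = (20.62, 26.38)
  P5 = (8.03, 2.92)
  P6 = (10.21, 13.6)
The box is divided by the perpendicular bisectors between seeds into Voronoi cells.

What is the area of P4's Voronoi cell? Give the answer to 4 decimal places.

1. box [0,33]×[0,37]: [(0, 0) (33, 0) (33, 37) (0, 37)]
2. ⊥bis P4·P0 via (11.985,15.145): [(0, 24.3564) (31.6902, 0) (33, 0) (33, 37) (0, 37)]  |A|=835.0703
3. ⊥bis P4·P1 via (11.98,19.135): [(0, 33.4217) (21.3821, 7.9226) (31.6902, 0) (33, 0) (33, 37) (0, 37)]  |A|=738.1532
4. ⊥bis P4·P2 via (24.8,16.725): [(0, 33.4217) (16.8772, 13.2949) (33, 20.2751) (33, 37) (0, 37)]  |A|=556.1563
5. ⊥bis P4·P3 via (21.745,17.935): [(0, 33.4217) (13.8663, 16.8854) (30.1949, 19.0607) (33, 20.2751) (33, 37) (0, 37)]  |A|=523.5676
6. ⊥bis P4·P5 via (14.325,14.65): [(0, 33.4217) (13.8663, 16.8854) (30.1949, 19.0607) (33, 20.2751) (33, 37) (0, 37)]  |A|=523.5676
7. ⊥bis P4·P6 via (15.415,19.99): [(0, 33.4217) (2.3158, 30.66) (18.473, 17.4991) (30.1949, 19.0607) (33, 20.2751) (33, 37) (0, 37)]  |A|=488.2964
8. canonical 7-gon: [(0, 33.4217) (2.3158, 30.66) (18.473, 17.4991) (30.1949, 19.0607) (33, 20.2751) (33, 37) (0, 37)]
9. shoelace: 488.2964

Area of P4's cell: 488.2964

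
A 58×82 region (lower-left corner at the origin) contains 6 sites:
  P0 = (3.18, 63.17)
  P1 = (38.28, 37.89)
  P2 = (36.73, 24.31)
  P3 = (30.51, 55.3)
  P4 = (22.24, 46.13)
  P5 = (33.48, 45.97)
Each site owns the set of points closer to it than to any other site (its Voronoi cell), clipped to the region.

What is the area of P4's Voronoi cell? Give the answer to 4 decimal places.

1. box [0,58]×[0,82]: [(0, 0) (58, 0) (58, 82) (0, 82)]
2. ⊥bis P4·P0 via (12.71,54.65): [(0, 40.4333) (0, 0) (58, 0) (58, 82) (37.1614, 82)]  |A|=3983.6612
3. ⊥bis P4·P1 via (30.26,42.01): [(0, 40.4333) (0, 0) (8.6788, 0) (50.8035, 82) (37.1614, 82)]  |A|=1666.4353
4. ⊥bis P4·P2 via (29.485,35.22): [(0, 40.4333) (0, 15.6399) (25.3671, 32.4854) (50.8035, 82) (37.1614, 82)]  |A|=1327.0988
5. ⊥bis P4·P3 via (26.375,50.715): [(16.8621, 59.2943) (0, 40.4333) (0, 15.6399) (25.3671, 32.4854) (32.086, 45.5645)]  |A|=766.383
6. ⊥bis P4·P5 via (27.86,46.05): [(27.9067, 49.3336) (16.8621, 59.2943) (0, 40.4333) (0, 15.6399) (25.3671, 32.4854) (27.7325, 37.0899)]  |A|=740.4697
7. canonical 6-gon: [(27.9067, 49.3336) (16.8621, 59.2943) (0, 40.4333) (0, 15.6399) (25.3671, 32.4854) (27.7325, 37.0899)]
8. shoelace: 740.4697

Area of P4's cell: 740.4697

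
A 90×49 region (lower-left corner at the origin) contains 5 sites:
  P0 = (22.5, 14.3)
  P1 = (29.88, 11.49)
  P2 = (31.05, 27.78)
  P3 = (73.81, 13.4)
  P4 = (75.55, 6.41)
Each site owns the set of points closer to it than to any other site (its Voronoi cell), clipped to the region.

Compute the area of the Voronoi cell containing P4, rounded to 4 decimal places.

Area of P4's cell: 341.7612

1. box [0,90]×[0,49]: [(0, 0) (90, 0) (90, 49) (0, 49)]
2. ⊥bis P4·P0 via (49.025,10.355): [(47.4849, 0) (90, 0) (90, 49) (54.7726, 49)]  |A|=1904.6911
3. ⊥bis P4·P1 via (52.715,8.95): [(51.7195, 0) (90, 0) (90, 49) (57.1699, 49)]  |A|=1742.2112
4. ⊥bis P4·P2 via (53.3,17.095): [(53.7178, 17.9649) (51.7195, 0) (90, 0) (90, 49) (68.6216, 49)]  |A|=1564.509
5. ⊥bis P4·P3 via (74.68,9.905): [(52.1987, 4.3088) (51.7195, 0) (90, 0) (90, 13.7186)]  |A|=341.7612
6. canonical 4-gon: [(52.1987, 4.3088) (51.7195, 0) (90, 0) (90, 13.7186)]
7. shoelace: 341.7612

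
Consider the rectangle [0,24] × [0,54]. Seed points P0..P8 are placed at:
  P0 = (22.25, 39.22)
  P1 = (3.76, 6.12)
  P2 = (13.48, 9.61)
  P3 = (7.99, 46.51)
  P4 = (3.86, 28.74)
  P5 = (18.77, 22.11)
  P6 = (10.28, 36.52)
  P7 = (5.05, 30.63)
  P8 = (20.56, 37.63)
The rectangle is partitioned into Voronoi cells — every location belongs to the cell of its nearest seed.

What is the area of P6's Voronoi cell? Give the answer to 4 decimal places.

Area of P6's cell: 115.8940

1. box [0,24]×[0,54]: [(0, 0) (24, 0) (24, 54) (0, 54)]
2. ⊥bis P6·P0 via (16.265,37.87): [(0, 0) (24, 0) (24, 3.5782) (12.6267, 54) (0, 54)]  |A|=1009.2675
3. ⊥bis P6·P1 via (7.02,21.32): [(0, 22.8256) (20.6578, 18.395) (12.6267, 54) (0, 54)]  |A|=546.7837
4. ⊥bis P6·P2 via (11.88,23.065): [(0, 22.8256) (3.5194, 22.0708) (19.4027, 23.9596) (12.6267, 54) (0, 54)]  |A|=501.4068
5. ⊥bis P6·P3 via (9.135,41.515): [(0, 39.421) (0, 22.8256) (3.5194, 22.0708) (19.4027, 23.9596) (15.1327, 42.8898)]  |A|=320.9549
6. ⊥bis P6·P4 via (7.07,32.63): [(0, 39.421) (0, 38.4641) (17.8071, 23.7698) (19.4027, 23.9596) (15.1327, 42.8898)]  |A|=173.3346
7. ⊥bis P6·P5 via (14.525,29.315): [(0, 39.421) (0, 38.4641) (12.5193, 28.1333) (17.7642, 31.2235) (15.1327, 42.8898)]  |A|=147.7709
8. ⊥bis P6·P7 via (7.665,33.575): [(0.8594, 39.618) (13.2852, 28.5846) (17.7642, 31.2235) (15.1327, 42.8898)]  |A|=128.6685
9. ⊥bis P6·P8 via (15.42,37.075): [(14.8004, 42.8137) (0.8594, 39.618) (13.2852, 28.5846) (16.1543, 30.2749)]  |A|=115.894
10. canonical 4-gon: [(14.8004, 42.8137) (0.8594, 39.618) (13.2852, 28.5846) (16.1543, 30.2749)]
11. shoelace: 115.894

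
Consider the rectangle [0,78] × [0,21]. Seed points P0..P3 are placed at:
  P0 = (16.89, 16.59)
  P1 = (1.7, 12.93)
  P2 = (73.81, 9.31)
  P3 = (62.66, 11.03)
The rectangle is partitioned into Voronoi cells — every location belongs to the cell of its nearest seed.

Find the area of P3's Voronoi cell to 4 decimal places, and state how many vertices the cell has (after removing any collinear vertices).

1. box [0,78]×[0,21]: [(0, 0) (78, 0) (78, 21) (0, 21)]
2. ⊥bis P3·P0 via (39.775,13.81): [(38.0974, 0) (78, 0) (78, 21) (40.6484, 21)]  |A|=811.1689
3. ⊥bis P3·P1 via (32.18,11.98): [(38.0974, 0) (78, 0) (78, 21) (40.6484, 21)]  |A|=811.1689
4. ⊥bis P3·P2 via (68.235,10.17): [(38.0974, 0) (66.6662, 0) (69.9056, 21) (40.6484, 21)]  |A|=607.1729
5. canonical 4-gon: [(38.0974, 0) (66.6662, 0) (69.9056, 21) (40.6484, 21)]
6. shoelace: 607.1729

Area of P3's cell: 607.1729 (4 vertices)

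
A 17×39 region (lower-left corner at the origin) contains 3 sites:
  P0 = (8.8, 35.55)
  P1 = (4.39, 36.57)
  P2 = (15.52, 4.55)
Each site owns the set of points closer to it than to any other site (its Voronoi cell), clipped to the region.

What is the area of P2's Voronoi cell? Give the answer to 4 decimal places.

Area of P2's cell: 326.9847

1. box [0,17]×[0,39]: [(0, 0) (17, 0) (17, 39) (0, 39)]
2. ⊥bis P2·P0 via (12.16,20.05): [(0, 17.414) (0, 0) (17, 0) (17, 21.0992)]  |A|=327.3623
3. ⊥bis P2·P1 via (9.955,20.56): [(2.4028, 17.9349) (0, 17.0997) (0, 0) (17, 0) (17, 21.0992)]  |A|=326.9847
4. canonical 5-gon: [(2.4028, 17.9349) (0, 17.0997) (0, 0) (17, 0) (17, 21.0992)]
5. shoelace: 326.9847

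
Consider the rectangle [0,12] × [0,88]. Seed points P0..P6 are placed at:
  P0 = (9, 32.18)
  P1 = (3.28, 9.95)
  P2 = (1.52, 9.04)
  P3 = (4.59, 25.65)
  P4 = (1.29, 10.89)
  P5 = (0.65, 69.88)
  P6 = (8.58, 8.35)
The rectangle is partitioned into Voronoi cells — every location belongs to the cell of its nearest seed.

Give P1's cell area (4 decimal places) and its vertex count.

1. box [0,12]×[0,88]: [(0, 0) (12, 0) (12, 88) (0, 88)]
2. ⊥bis P1·P0 via (6.14,21.065): [(0, 22.6449) (0, 0) (12, 0) (12, 19.5572)]  |A|=253.2123
3. ⊥bis P1·P2 via (2.4,9.495): [(0, 22.6449) (0, 14.1368) (7.3093, 0) (12, 0) (12, 19.5572)]  |A|=201.547
4. ⊥bis P1·P3 via (3.935,17.8): [(0, 18.1283) (0, 14.1368) (7.3093, 0) (12, 0) (12, 17.1271)]  |A|=159.8671
5. ⊥bis P1·P4 via (2.285,10.42): [(5.7014, 17.6526) (2.1116, 10.0528) (7.3093, 0) (12, 0) (12, 17.1271)]  |A|=133.1343
6. ⊥bis P1·P5 via (1.965,39.915): [(5.7014, 17.6526) (2.1116, 10.0528) (7.3093, 0) (12, 0) (12, 17.1271)]  |A|=133.1343
7. ⊥bis P1·P6 via (5.93,9.15): [(8.4281, 17.4251) (5.7014, 17.6526) (2.1116, 10.0528) (4.6945, 5.0573)]  |A|=36.0678
8. canonical 4-gon: [(8.4281, 17.4251) (5.7014, 17.6526) (2.1116, 10.0528) (4.6945, 5.0573)]
9. shoelace: 36.0678

Area of P1's cell: 36.0678 (4 vertices)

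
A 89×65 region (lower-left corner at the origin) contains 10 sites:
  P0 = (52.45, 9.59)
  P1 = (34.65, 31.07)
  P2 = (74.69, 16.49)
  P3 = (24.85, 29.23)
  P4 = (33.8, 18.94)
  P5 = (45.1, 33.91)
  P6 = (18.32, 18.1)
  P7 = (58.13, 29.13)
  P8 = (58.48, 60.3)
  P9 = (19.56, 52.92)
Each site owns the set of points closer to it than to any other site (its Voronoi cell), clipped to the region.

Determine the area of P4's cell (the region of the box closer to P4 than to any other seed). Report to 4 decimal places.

1. box [0,89]×[0,65]: [(0, 0) (89, 0) (89, 65) (0, 65)]
2. ⊥bis P4·P0 via (43.125,14.265): [(0, 0) (35.9734, 0) (68.5605, 65) (0, 65)]  |A|=3397.3513
3. ⊥bis P4·P1 via (34.225,25.005): [(0, 27.4033) (0, 0) (35.9734, 0) (48.0246, 24.038)]  |A|=1090.3801
4. ⊥bis P4·P2 via (54.245,17.715): [(0, 27.4033) (0, 0) (35.9734, 0) (48.0246, 24.038)]  |A|=1090.3801
5. ⊥bis P4·P3 via (29.325,24.085): [(30.6692, 25.2542) (1.634, 0) (35.9734, 0) (48.0246, 24.038)]  |A|=649.529
6. ⊥bis P4·P5 via (39.45,26.425): [(42.0584, 24.4561) (30.6692, 25.2542) (1.634, 0) (35.9734, 0) (46.5387, 21.0741)]  |A|=640.3769
7. ⊥bis P4·P6 via (26.06,18.52): [(42.0584, 24.4561) (30.6692, 25.2542) (25.9188, 21.1224) (27.065, 0) (35.9734, 0) (46.5387, 21.0741)]  |A|=371.7958
8. ⊥bis P4·P7 via (45.965,24.035): [(42.0584, 24.4561) (30.6692, 25.2542) (25.9188, 21.1224) (27.065, 0) (35.9734, 0) (46.5387, 21.0741)]  |A|=371.7958
9. ⊥bis P4·P8 via (46.14,39.62): [(42.0584, 24.4561) (30.6692, 25.2542) (25.9188, 21.1224) (27.065, 0) (35.9734, 0) (46.5387, 21.0741)]  |A|=371.7958
10. ⊥bis P4·P9 via (26.68,35.93): [(42.0584, 24.4561) (30.6692, 25.2542) (25.9188, 21.1224) (27.065, 0) (35.9734, 0) (46.5387, 21.0741)]  |A|=371.7958
11. canonical 6-gon: [(42.0584, 24.4561) (30.6692, 25.2542) (25.9188, 21.1224) (27.065, 0) (35.9734, 0) (46.5387, 21.0741)]
12. shoelace: 371.7958

Area of P4's cell: 371.7958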